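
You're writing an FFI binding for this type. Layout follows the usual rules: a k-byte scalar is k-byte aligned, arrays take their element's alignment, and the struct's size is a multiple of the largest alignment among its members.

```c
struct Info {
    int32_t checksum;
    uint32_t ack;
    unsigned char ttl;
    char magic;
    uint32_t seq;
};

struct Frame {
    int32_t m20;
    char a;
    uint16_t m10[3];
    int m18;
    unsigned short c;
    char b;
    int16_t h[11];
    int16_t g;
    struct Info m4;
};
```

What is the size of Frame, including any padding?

Info: @0: checksum [4B, align 4] → 4; @4: ack [4B, align 4] → 8; @8: ttl [1B, align 1] → 9; @9: magic [1B, align 1] → 10; +2 pad (align 4); @12: seq [4B, align 4] → 16; size 16, align 4
@0: m20 [4B, align 4] → 4
@4: a [1B, align 1] → 5
+1 pad (align 2)
@6: m10 [6B, align 2] → 12
@12: m18 [4B, align 4] → 16
@16: c [2B, align 2] → 18
@18: b [1B, align 1] → 19
+1 pad (align 2)
@20: h [22B, align 2] → 42
@42: g [2B, align 2] → 44
@44: m4 [16B, align 4] → 60
size 60, align 4

60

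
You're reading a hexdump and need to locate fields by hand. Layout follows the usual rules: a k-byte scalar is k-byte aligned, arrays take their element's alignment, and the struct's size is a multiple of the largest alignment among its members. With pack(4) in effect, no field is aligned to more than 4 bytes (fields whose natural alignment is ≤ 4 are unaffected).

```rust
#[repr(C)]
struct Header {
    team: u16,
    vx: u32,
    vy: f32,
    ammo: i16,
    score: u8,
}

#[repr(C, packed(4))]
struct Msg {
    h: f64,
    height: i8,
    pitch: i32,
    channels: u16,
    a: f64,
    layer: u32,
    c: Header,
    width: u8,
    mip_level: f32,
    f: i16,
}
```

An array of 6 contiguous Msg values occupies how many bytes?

360

Header: @0: team [2B, align 2] → 2; +2 pad (align 4); @4: vx [4B, align 4] → 8; @8: vy [4B, align 4] → 12; @12: ammo [2B, align 2] → 14; @14: score [1B, align 1] → 15; +1 tail pad (align 4); size 16, align 4
@0: h [8B, align 4] → 8
@8: height [1B, align 1] → 9
+3 pad (align 4)
@12: pitch [4B, align 4] → 16
@16: channels [2B, align 2] → 18
+2 pad (align 4)
@20: a [8B, align 4] → 28
@28: layer [4B, align 4] → 32
@32: c [16B, align 4] → 48
@48: width [1B, align 1] → 49
+3 pad (align 4)
@52: mip_level [4B, align 4] → 56
@56: f [2B, align 2] → 58
+2 tail pad (align 4)
size 60, align 4
array of 6: 6 × 60 = 360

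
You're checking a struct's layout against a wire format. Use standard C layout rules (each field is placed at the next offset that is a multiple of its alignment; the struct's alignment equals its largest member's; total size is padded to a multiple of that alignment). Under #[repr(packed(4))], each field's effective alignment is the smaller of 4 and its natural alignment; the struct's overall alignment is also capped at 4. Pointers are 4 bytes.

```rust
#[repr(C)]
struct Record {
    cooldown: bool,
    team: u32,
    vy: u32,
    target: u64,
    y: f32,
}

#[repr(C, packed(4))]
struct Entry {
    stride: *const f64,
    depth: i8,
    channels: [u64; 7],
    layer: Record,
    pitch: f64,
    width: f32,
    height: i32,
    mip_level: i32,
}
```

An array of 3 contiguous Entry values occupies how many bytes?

348

Record: cooldown at 0 (size 1, align 1) → ends 1; pad 3 to align 4 for team; team at 4 (size 4, align 4) → ends 8; vy at 8 (size 4, align 4) → ends 12; pad 4 to align 8 for target; target at 16 (size 8, align 8) → ends 24; y at 24 (size 4, align 4) → ends 28; tail pad 4 to reach multiple of 8; total 32 bytes, alignment 8
stride at 0 (size 4, align 4) → ends 4
depth at 4 (size 1, align 1) → ends 5
pad 3 to align 4 for channels
channels at 8 (size 56, align 4) → ends 64
layer at 64 (size 32, align 4) → ends 96
pitch at 96 (size 8, align 4) → ends 104
width at 104 (size 4, align 4) → ends 108
height at 108 (size 4, align 4) → ends 112
mip_level at 112 (size 4, align 4) → ends 116
total 116 bytes, alignment 4
array of 3: 3 × 116 = 348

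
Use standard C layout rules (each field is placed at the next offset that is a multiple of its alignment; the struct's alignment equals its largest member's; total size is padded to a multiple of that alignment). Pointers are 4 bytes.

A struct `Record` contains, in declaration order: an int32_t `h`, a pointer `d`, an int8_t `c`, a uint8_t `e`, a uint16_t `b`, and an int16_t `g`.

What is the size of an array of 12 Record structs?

192

@0: h [4B, align 4] → 4
@4: d [4B, align 4] → 8
@8: c [1B, align 1] → 9
@9: e [1B, align 1] → 10
@10: b [2B, align 2] → 12
@12: g [2B, align 2] → 14
+2 tail pad (align 4)
size 16, align 4
array of 12: 12 × 16 = 192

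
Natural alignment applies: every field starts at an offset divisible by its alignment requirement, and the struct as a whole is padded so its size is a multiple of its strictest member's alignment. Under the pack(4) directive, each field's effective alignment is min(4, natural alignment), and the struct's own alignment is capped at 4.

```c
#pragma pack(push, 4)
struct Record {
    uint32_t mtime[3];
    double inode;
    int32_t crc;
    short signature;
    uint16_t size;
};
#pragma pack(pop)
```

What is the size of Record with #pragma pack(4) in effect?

28

@0: mtime [12B, align 4] → 12
@12: inode [8B, align 4] → 20
@20: crc [4B, align 4] → 24
@24: signature [2B, align 2] → 26
@26: size [2B, align 2] → 28
size 28, align 4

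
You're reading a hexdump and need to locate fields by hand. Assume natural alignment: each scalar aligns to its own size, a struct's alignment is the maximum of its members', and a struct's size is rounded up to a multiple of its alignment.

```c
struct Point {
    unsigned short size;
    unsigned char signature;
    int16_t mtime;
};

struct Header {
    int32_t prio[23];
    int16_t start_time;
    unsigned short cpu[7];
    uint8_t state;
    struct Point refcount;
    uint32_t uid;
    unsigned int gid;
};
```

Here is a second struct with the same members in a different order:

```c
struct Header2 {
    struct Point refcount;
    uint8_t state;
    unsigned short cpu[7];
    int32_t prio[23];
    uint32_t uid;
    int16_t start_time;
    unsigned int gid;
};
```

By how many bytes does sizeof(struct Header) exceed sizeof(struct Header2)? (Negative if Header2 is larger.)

-4

Point: @0: size [2B, align 2] → 2; @2: signature [1B, align 1] → 3; +1 pad (align 2); @4: mtime [2B, align 2] → 6; size 6, align 2
@0: prio [92B, align 4] → 92
@92: start_time [2B, align 2] → 94
@94: cpu [14B, align 2] → 108
@108: state [1B, align 1] → 109
+1 pad (align 2)
@110: refcount [6B, align 2] → 116
@116: uid [4B, align 4] → 120
@120: gid [4B, align 4] → 124
size 124, align 4
— Header2 —
@0: refcount [6B, align 2] → 6
@6: state [1B, align 1] → 7
+1 pad (align 2)
@8: cpu [14B, align 2] → 22
+2 pad (align 4)
@24: prio [92B, align 4] → 116
@116: uid [4B, align 4] → 120
@120: start_time [2B, align 2] → 122
+2 pad (align 4)
@124: gid [4B, align 4] → 128
size 128, align 4
124 − 128 = -4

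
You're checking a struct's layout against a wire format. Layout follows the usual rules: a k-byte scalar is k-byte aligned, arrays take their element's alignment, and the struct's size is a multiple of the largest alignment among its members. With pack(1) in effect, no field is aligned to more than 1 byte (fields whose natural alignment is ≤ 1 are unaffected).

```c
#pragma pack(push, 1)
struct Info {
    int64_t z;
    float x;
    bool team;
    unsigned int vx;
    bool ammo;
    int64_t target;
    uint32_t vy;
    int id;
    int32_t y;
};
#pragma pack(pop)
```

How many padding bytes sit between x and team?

0

0..8  z  (8B, 1-aligned)
8..12  x  (4B, 1-aligned)
12..13  team  (1B, 1-aligned)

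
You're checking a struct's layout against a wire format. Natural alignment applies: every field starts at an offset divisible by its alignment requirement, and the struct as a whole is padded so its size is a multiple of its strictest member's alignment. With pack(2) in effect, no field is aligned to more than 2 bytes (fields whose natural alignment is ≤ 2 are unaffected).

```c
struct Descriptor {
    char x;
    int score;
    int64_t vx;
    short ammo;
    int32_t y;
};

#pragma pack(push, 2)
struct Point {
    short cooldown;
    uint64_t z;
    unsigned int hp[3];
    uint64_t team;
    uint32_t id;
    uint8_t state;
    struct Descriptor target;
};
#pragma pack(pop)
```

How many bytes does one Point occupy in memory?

60

Descriptor: 0..1  x  (1B, 1-aligned); 1..4  -- padding (3B); 4..8  score  (4B, 4-aligned); 8..16  vx  (8B, 8-aligned); 16..18  ammo  (2B, 2-aligned); 18..20  -- padding (2B); 20..24  y  (4B, 4-aligned); sizeof = 24, alignof = 8
0..2  cooldown  (2B, 2-aligned)
2..10  z  (8B, 2-aligned)
10..22  hp  (12B, 2-aligned)
22..30  team  (8B, 2-aligned)
30..34  id  (4B, 2-aligned)
34..35  state  (1B, 1-aligned)
35..36  -- padding (1B)
36..60  target  (24B, 2-aligned)
sizeof = 60, alignof = 2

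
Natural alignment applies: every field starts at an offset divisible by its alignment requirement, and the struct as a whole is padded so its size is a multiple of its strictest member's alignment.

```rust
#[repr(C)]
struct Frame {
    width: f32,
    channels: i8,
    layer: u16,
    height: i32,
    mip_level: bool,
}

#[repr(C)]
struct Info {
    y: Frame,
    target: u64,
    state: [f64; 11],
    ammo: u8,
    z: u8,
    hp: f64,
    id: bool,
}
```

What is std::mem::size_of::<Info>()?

136

Frame: width at 0 (size 4, align 4) → ends 4; channels at 4 (size 1, align 1) → ends 5; pad 1 to align 2 for layer; layer at 6 (size 2, align 2) → ends 8; height at 8 (size 4, align 4) → ends 12; mip_level at 12 (size 1, align 1) → ends 13; tail pad 3 to reach multiple of 4; total 16 bytes, alignment 4
y at 0 (size 16, align 4) → ends 16
target at 16 (size 8, align 8) → ends 24
state at 24 (size 88, align 8) → ends 112
ammo at 112 (size 1, align 1) → ends 113
z at 113 (size 1, align 1) → ends 114
pad 6 to align 8 for hp
hp at 120 (size 8, align 8) → ends 128
id at 128 (size 1, align 1) → ends 129
tail pad 7 to reach multiple of 8
total 136 bytes, alignment 8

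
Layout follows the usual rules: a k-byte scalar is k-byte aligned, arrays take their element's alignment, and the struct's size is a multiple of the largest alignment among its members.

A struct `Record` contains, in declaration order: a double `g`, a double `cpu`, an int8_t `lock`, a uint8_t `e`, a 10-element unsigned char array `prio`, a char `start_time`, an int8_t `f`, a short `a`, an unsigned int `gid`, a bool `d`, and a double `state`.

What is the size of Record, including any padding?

48 bytes

@0: g [8B, align 8] → 8
@8: cpu [8B, align 8] → 16
@16: lock [1B, align 1] → 17
@17: e [1B, align 1] → 18
@18: prio [10B, align 1] → 28
@28: start_time [1B, align 1] → 29
@29: f [1B, align 1] → 30
@30: a [2B, align 2] → 32
@32: gid [4B, align 4] → 36
@36: d [1B, align 1] → 37
+3 pad (align 8)
@40: state [8B, align 8] → 48
size 48, align 8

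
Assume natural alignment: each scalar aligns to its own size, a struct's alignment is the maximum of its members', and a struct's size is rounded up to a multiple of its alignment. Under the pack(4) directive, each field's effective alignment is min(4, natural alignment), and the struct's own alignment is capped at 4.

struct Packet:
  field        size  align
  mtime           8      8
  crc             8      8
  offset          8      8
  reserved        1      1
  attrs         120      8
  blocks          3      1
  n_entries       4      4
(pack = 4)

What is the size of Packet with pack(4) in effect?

mtime at 0 (size 8, align 4) → ends 8
crc at 8 (size 8, align 4) → ends 16
offset at 16 (size 8, align 4) → ends 24
reserved at 24 (size 1, align 1) → ends 25
pad 3 to align 4 for attrs
attrs at 28 (size 120, align 4) → ends 148
blocks at 148 (size 3, align 1) → ends 151
pad 1 to align 4 for n_entries
n_entries at 152 (size 4, align 4) → ends 156
total 156 bytes, alignment 4

156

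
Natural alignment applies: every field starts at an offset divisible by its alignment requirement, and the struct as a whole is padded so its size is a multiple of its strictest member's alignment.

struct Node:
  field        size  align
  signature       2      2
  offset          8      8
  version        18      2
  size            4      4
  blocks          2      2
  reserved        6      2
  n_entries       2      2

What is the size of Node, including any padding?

@0: signature [2B, align 2] → 2
+6 pad (align 8)
@8: offset [8B, align 8] → 16
@16: version [18B, align 2] → 34
+2 pad (align 4)
@36: size [4B, align 4] → 40
@40: blocks [2B, align 2] → 42
@42: reserved [6B, align 2] → 48
@48: n_entries [2B, align 2] → 50
+6 tail pad (align 8)
size 56, align 8

56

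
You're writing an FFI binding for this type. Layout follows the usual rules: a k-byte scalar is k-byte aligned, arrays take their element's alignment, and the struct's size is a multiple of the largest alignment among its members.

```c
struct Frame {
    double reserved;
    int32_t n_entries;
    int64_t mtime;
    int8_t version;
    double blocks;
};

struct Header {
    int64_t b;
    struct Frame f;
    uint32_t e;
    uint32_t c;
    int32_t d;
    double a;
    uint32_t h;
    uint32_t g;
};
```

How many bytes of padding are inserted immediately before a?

4

Frame: @0: reserved [8B, align 8] → 8; @8: n_entries [4B, align 4] → 12; +4 pad (align 8); @16: mtime [8B, align 8] → 24; @24: version [1B, align 1] → 25; +7 pad (align 8); @32: blocks [8B, align 8] → 40; size 40, align 8
@0: b [8B, align 8] → 8
@8: f [40B, align 8] → 48
@48: e [4B, align 4] → 52
@52: c [4B, align 4] → 56
@56: d [4B, align 4] → 60
+4 pad (align 8)
@64: a [8B, align 8] → 72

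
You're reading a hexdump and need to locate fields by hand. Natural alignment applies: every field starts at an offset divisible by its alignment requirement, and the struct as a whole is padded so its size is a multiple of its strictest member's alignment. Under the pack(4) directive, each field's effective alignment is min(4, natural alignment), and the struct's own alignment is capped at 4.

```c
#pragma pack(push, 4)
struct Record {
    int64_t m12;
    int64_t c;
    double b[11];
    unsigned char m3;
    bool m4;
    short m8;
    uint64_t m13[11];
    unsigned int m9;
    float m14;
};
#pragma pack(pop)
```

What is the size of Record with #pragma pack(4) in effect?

@0: m12 [8B, align 4] → 8
@8: c [8B, align 4] → 16
@16: b [88B, align 4] → 104
@104: m3 [1B, align 1] → 105
@105: m4 [1B, align 1] → 106
@106: m8 [2B, align 2] → 108
@108: m13 [88B, align 4] → 196
@196: m9 [4B, align 4] → 200
@200: m14 [4B, align 4] → 204
size 204, align 4

204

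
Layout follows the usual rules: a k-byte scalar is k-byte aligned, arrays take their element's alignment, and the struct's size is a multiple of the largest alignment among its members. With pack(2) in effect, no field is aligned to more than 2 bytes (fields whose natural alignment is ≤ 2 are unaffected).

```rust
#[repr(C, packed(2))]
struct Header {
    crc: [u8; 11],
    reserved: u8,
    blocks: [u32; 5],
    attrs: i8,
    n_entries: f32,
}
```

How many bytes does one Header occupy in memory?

38 bytes

0..11  crc  (11B, 1-aligned)
11..12  reserved  (1B, 1-aligned)
12..32  blocks  (20B, 2-aligned)
32..33  attrs  (1B, 1-aligned)
33..34  -- padding (1B)
34..38  n_entries  (4B, 2-aligned)
sizeof = 38, alignof = 2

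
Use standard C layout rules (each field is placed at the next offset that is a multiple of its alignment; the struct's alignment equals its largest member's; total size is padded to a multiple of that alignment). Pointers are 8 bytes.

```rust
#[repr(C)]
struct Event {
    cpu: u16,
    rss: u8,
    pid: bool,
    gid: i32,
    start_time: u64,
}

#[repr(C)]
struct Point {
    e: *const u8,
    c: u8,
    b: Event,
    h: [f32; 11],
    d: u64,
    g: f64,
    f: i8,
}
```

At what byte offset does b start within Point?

16

Event: @0: cpu [2B, align 2] → 2; @2: rss [1B, align 1] → 3; @3: pid [1B, align 1] → 4; @4: gid [4B, align 4] → 8; @8: start_time [8B, align 8] → 16; size 16, align 8
@0: e [8B, align 8] → 8
@8: c [1B, align 1] → 9
+7 pad (align 8)
@16: b [16B, align 8] → 32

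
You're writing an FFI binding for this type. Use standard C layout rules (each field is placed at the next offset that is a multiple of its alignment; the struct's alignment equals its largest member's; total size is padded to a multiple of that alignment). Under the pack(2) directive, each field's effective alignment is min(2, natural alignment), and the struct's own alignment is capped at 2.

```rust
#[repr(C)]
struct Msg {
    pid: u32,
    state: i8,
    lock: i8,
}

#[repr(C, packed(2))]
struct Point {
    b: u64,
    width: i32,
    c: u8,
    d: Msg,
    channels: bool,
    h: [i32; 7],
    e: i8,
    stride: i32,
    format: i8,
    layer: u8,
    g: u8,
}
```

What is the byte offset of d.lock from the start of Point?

19

Msg: @0: pid [4B, align 4] → 4; @4: state [1B, align 1] → 5; @5: lock [1B, align 1] → 6; +2 tail pad (align 4); size 8, align 4
@0: b [8B, align 2] → 8
@8: width [4B, align 2] → 12
@12: c [1B, align 1] → 13
+1 pad (align 2)
@14: d [8B, align 2] → 22
within Msg: lock at 5
14 + 5 = 19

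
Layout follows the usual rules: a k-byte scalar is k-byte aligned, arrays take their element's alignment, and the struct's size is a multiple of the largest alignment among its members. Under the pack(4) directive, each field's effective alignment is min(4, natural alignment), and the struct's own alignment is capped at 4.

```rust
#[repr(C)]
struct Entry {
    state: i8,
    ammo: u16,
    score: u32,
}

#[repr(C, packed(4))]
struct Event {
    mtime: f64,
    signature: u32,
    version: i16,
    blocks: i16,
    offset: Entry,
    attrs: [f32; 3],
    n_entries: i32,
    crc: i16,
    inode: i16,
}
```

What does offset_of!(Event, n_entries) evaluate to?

36

Entry: @0: state [1B, align 1] → 1; +1 pad (align 2); @2: ammo [2B, align 2] → 4; @4: score [4B, align 4] → 8; size 8, align 4
@0: mtime [8B, align 4] → 8
@8: signature [4B, align 4] → 12
@12: version [2B, align 2] → 14
@14: blocks [2B, align 2] → 16
@16: offset [8B, align 4] → 24
@24: attrs [12B, align 4] → 36
@36: n_entries [4B, align 4] → 40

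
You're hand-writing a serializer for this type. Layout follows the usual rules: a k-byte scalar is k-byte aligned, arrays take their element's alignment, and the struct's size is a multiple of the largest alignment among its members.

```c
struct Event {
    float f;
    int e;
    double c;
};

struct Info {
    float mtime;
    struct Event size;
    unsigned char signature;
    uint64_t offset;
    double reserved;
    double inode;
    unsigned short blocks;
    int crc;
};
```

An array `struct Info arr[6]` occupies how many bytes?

Event: @0: f [4B, align 4] → 4; @4: e [4B, align 4] → 8; @8: c [8B, align 8] → 16; size 16, align 8
@0: mtime [4B, align 4] → 4
+4 pad (align 8)
@8: size [16B, align 8] → 24
@24: signature [1B, align 1] → 25
+7 pad (align 8)
@32: offset [8B, align 8] → 40
@40: reserved [8B, align 8] → 48
@48: inode [8B, align 8] → 56
@56: blocks [2B, align 2] → 58
+2 pad (align 4)
@60: crc [4B, align 4] → 64
size 64, align 8
array of 6: 6 × 64 = 384

384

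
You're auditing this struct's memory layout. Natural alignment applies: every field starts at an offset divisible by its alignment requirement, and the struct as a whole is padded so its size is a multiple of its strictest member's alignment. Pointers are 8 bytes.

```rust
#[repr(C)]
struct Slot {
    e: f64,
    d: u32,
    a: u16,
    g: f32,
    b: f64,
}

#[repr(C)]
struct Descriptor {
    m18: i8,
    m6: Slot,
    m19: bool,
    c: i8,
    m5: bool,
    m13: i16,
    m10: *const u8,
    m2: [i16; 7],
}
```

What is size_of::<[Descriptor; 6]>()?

Slot: @0: e [8B, align 8] → 8; @8: d [4B, align 4] → 12; @12: a [2B, align 2] → 14; +2 pad (align 4); @16: g [4B, align 4] → 20; +4 pad (align 8); @24: b [8B, align 8] → 32; size 32, align 8
@0: m18 [1B, align 1] → 1
+7 pad (align 8)
@8: m6 [32B, align 8] → 40
@40: m19 [1B, align 1] → 41
@41: c [1B, align 1] → 42
@42: m5 [1B, align 1] → 43
+1 pad (align 2)
@44: m13 [2B, align 2] → 46
+2 pad (align 8)
@48: m10 [8B, align 8] → 56
@56: m2 [14B, align 2] → 70
+2 tail pad (align 8)
size 72, align 8
array of 6: 6 × 72 = 432

432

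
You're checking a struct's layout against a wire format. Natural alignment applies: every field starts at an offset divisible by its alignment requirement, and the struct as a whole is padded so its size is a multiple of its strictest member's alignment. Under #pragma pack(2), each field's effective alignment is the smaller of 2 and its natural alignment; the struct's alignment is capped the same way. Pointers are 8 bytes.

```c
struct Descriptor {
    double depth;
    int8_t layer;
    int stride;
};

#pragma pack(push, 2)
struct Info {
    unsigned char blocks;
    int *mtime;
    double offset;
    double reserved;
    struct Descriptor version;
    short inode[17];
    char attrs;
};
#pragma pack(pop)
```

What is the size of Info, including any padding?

78 bytes

Descriptor: 0..8  depth  (8B, 8-aligned); 8..9  layer  (1B, 1-aligned); 9..12  -- padding (3B); 12..16  stride  (4B, 4-aligned); sizeof = 16, alignof = 8
0..1  blocks  (1B, 1-aligned)
1..2  -- padding (1B)
2..10  mtime  (8B, 2-aligned)
10..18  offset  (8B, 2-aligned)
18..26  reserved  (8B, 2-aligned)
26..42  version  (16B, 2-aligned)
42..76  inode  (34B, 2-aligned)
76..77  attrs  (1B, 1-aligned)
77..78  -- tail padding (1B)
sizeof = 78, alignof = 2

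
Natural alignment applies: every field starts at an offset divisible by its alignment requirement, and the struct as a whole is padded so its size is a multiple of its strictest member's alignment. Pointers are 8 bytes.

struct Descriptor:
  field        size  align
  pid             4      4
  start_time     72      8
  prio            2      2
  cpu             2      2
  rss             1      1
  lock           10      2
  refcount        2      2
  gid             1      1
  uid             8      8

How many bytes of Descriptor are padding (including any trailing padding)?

10

pid at 0 (size 4, align 4) → ends 4
pad 4 to align 8 for start_time
start_time at 8 (size 72, align 8) → ends 80
prio at 80 (size 2, align 2) → ends 82
cpu at 82 (size 2, align 2) → ends 84
rss at 84 (size 1, align 1) → ends 85
pad 1 to align 2 for lock
lock at 86 (size 10, align 2) → ends 96
refcount at 96 (size 2, align 2) → ends 98
gid at 98 (size 1, align 1) → ends 99
pad 5 to align 8 for uid
uid at 104 (size 8, align 8) → ends 112
total 112 bytes, alignment 8
data bytes 102, size 112 → padding 10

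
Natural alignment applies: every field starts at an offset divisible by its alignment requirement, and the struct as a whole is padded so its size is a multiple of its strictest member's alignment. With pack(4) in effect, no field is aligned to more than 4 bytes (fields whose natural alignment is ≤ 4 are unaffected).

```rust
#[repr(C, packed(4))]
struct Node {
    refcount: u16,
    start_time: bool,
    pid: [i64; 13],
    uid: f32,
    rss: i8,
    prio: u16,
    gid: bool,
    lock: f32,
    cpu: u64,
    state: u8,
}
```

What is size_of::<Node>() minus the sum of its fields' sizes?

refcount at 0 (size 2, align 2) → ends 2
start_time at 2 (size 1, align 1) → ends 3
pad 1 to align 4 for pid
pid at 4 (size 104, align 4) → ends 108
uid at 108 (size 4, align 4) → ends 112
rss at 112 (size 1, align 1) → ends 113
pad 1 to align 2 for prio
prio at 114 (size 2, align 2) → ends 116
gid at 116 (size 1, align 1) → ends 117
pad 3 to align 4 for lock
lock at 120 (size 4, align 4) → ends 124
cpu at 124 (size 8, align 4) → ends 132
state at 132 (size 1, align 1) → ends 133
tail pad 3 to reach multiple of 4
total 136 bytes, alignment 4
data bytes 128, size 136 → padding 8

8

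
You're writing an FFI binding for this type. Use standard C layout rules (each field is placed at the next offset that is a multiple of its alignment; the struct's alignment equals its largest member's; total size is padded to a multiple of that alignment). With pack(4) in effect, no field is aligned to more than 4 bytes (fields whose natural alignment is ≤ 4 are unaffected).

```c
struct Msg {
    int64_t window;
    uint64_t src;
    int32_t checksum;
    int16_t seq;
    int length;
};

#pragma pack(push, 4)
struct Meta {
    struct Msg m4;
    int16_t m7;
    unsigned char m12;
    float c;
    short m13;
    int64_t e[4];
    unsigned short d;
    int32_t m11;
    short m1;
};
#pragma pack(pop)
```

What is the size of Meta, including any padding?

Msg: window at 0 (size 8, align 8) → ends 8; src at 8 (size 8, align 8) → ends 16; checksum at 16 (size 4, align 4) → ends 20; seq at 20 (size 2, align 2) → ends 22; pad 2 to align 4 for length; length at 24 (size 4, align 4) → ends 28; tail pad 4 to reach multiple of 8; total 32 bytes, alignment 8
m4 at 0 (size 32, align 4) → ends 32
m7 at 32 (size 2, align 2) → ends 34
m12 at 34 (size 1, align 1) → ends 35
pad 1 to align 4 for c
c at 36 (size 4, align 4) → ends 40
m13 at 40 (size 2, align 2) → ends 42
pad 2 to align 4 for e
e at 44 (size 32, align 4) → ends 76
d at 76 (size 2, align 2) → ends 78
pad 2 to align 4 for m11
m11 at 80 (size 4, align 4) → ends 84
m1 at 84 (size 2, align 2) → ends 86
tail pad 2 to reach multiple of 4
total 88 bytes, alignment 4

88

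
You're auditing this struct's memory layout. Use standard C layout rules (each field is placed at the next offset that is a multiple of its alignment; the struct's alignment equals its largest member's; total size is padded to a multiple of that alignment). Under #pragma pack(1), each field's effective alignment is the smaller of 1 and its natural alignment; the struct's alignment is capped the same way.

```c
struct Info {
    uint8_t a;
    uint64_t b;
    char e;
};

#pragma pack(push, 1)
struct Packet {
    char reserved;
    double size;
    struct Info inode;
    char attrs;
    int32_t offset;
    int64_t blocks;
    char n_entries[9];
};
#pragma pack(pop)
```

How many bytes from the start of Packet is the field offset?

Info: @0: a [1B, align 1] → 1; +7 pad (align 8); @8: b [8B, align 8] → 16; @16: e [1B, align 1] → 17; +7 tail pad (align 8); size 24, align 8
@0: reserved [1B, align 1] → 1
@1: size [8B, align 1] → 9
@9: inode [24B, align 1] → 33
@33: attrs [1B, align 1] → 34
@34: offset [4B, align 1] → 38

34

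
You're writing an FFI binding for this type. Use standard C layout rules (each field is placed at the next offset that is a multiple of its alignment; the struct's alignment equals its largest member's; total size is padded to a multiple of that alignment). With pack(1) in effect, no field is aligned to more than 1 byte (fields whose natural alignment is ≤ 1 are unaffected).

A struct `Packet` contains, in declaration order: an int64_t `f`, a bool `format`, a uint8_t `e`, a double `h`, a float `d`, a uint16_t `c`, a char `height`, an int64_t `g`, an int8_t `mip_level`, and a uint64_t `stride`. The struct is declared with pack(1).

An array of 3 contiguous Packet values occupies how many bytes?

126

@0: f [8B, align 1] → 8
@8: format [1B, align 1] → 9
@9: e [1B, align 1] → 10
@10: h [8B, align 1] → 18
@18: d [4B, align 1] → 22
@22: c [2B, align 1] → 24
@24: height [1B, align 1] → 25
@25: g [8B, align 1] → 33
@33: mip_level [1B, align 1] → 34
@34: stride [8B, align 1] → 42
size 42, align 1
array of 3: 3 × 42 = 126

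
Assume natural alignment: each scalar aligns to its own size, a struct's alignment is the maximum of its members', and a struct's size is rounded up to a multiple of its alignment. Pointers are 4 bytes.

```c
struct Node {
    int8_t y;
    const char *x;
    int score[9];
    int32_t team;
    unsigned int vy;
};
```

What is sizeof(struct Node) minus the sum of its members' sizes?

3

0..1  y  (1B, 1-aligned)
1..4  -- padding (3B)
4..8  x  (4B, 4-aligned)
8..44  score  (36B, 4-aligned)
44..48  team  (4B, 4-aligned)
48..52  vy  (4B, 4-aligned)
sizeof = 52, alignof = 4
data bytes 49, size 52 → padding 3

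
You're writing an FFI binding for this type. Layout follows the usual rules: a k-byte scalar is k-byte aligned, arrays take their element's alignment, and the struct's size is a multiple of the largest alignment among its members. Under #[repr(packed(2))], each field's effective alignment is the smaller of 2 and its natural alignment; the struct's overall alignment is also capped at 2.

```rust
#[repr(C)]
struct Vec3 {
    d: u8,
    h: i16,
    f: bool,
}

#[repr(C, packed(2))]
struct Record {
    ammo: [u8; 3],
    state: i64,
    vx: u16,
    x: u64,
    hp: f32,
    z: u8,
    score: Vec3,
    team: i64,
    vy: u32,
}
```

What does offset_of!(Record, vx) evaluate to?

12

Vec3: d at 0 (size 1, align 1) → ends 1; pad 1 to align 2 for h; h at 2 (size 2, align 2) → ends 4; f at 4 (size 1, align 1) → ends 5; tail pad 1 to reach multiple of 2; total 6 bytes, alignment 2
ammo at 0 (size 3, align 1) → ends 3
pad 1 to align 2 for state
state at 4 (size 8, align 2) → ends 12
vx at 12 (size 2, align 2) → ends 14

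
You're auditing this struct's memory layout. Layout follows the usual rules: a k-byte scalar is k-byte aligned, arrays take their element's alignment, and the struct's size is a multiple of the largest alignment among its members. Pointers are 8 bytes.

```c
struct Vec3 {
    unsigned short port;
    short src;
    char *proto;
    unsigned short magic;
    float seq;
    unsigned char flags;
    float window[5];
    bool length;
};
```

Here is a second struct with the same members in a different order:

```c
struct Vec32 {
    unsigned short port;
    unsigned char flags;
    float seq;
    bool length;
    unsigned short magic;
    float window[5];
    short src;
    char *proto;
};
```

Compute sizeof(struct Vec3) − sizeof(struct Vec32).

8

port at 0 (size 2, align 2) → ends 2
src at 2 (size 2, align 2) → ends 4
pad 4 to align 8 for proto
proto at 8 (size 8, align 8) → ends 16
magic at 16 (size 2, align 2) → ends 18
pad 2 to align 4 for seq
seq at 20 (size 4, align 4) → ends 24
flags at 24 (size 1, align 1) → ends 25
pad 3 to align 4 for window
window at 28 (size 20, align 4) → ends 48
length at 48 (size 1, align 1) → ends 49
tail pad 7 to reach multiple of 8
total 56 bytes, alignment 8
— Vec32 —
port at 0 (size 2, align 2) → ends 2
flags at 2 (size 1, align 1) → ends 3
pad 1 to align 4 for seq
seq at 4 (size 4, align 4) → ends 8
length at 8 (size 1, align 1) → ends 9
pad 1 to align 2 for magic
magic at 10 (size 2, align 2) → ends 12
window at 12 (size 20, align 4) → ends 32
src at 32 (size 2, align 2) → ends 34
pad 6 to align 8 for proto
proto at 40 (size 8, align 8) → ends 48
total 48 bytes, alignment 8
56 − 48 = 8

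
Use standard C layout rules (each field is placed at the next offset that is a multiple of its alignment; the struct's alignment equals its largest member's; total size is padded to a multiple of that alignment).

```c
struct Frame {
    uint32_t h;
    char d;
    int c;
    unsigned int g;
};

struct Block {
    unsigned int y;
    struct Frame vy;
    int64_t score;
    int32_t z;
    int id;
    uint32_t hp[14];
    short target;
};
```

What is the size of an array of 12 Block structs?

1248

Frame: 0..4  h  (4B, 4-aligned); 4..5  d  (1B, 1-aligned); 5..8  -- padding (3B); 8..12  c  (4B, 4-aligned); 12..16  g  (4B, 4-aligned); sizeof = 16, alignof = 4
0..4  y  (4B, 4-aligned)
4..20  vy  (16B, 4-aligned)
20..24  -- padding (4B)
24..32  score  (8B, 8-aligned)
32..36  z  (4B, 4-aligned)
36..40  id  (4B, 4-aligned)
40..96  hp  (56B, 4-aligned)
96..98  target  (2B, 2-aligned)
98..104  -- tail padding (6B)
sizeof = 104, alignof = 8
array of 12: 12 × 104 = 1248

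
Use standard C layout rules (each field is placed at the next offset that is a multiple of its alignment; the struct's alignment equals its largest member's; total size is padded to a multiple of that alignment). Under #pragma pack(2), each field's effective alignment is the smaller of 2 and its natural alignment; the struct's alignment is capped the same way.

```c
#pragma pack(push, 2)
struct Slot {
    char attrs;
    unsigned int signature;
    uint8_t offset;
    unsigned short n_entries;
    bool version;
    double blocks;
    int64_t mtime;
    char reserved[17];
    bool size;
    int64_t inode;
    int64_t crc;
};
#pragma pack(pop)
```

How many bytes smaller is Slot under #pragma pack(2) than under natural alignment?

10

natural layout:
  attrs at 0 (size 1, align 1) → ends 1
  pad 3 to align 4 for signature
  signature at 4 (size 4, align 4) → ends 8
  offset at 8 (size 1, align 1) → ends 9
  pad 1 to align 2 for n_entries
  n_entries at 10 (size 2, align 2) → ends 12
  version at 12 (size 1, align 1) → ends 13
  pad 3 to align 8 for blocks
  blocks at 16 (size 8, align 8) → ends 24
  mtime at 24 (size 8, align 8) → ends 32
  reserved at 32 (size 17, align 1) → ends 49
  size at 49 (size 1, align 1) → ends 50
  pad 6 to align 8 for inode
  inode at 56 (size 8, align 8) → ends 64
  crc at 64 (size 8, align 8) → ends 72
  total 72 bytes, alignment 8
packed(2) layout:
  attrs at 0 (size 1, align 1) → ends 1
  pad 1 to align 2 for signature
  signature at 2 (size 4, align 2) → ends 6
  offset at 6 (size 1, align 1) → ends 7
  pad 1 to align 2 for n_entries
  n_entries at 8 (size 2, align 2) → ends 10
  version at 10 (size 1, align 1) → ends 11
  pad 1 to align 2 for blocks
  blocks at 12 (size 8, align 2) → ends 20
  mtime at 20 (size 8, align 2) → ends 28
  reserved at 28 (size 17, align 1) → ends 45
  size at 45 (size 1, align 1) → ends 46
  inode at 46 (size 8, align 2) → ends 54
  crc at 54 (size 8, align 2) → ends 62
  total 62 bytes, alignment 2
72 − 62 = 10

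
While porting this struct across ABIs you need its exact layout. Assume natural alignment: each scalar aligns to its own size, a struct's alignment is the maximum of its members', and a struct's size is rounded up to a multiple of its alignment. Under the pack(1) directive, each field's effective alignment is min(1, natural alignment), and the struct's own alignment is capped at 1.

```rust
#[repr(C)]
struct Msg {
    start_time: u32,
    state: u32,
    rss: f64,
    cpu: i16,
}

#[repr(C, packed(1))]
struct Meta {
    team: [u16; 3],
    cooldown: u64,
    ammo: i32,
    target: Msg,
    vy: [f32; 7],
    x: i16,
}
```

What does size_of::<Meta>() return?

Msg: @0: start_time [4B, align 4] → 4; @4: state [4B, align 4] → 8; @8: rss [8B, align 8] → 16; @16: cpu [2B, align 2] → 18; +6 tail pad (align 8); size 24, align 8
@0: team [6B, align 1] → 6
@6: cooldown [8B, align 1] → 14
@14: ammo [4B, align 1] → 18
@18: target [24B, align 1] → 42
@42: vy [28B, align 1] → 70
@70: x [2B, align 1] → 72
size 72, align 1

72 bytes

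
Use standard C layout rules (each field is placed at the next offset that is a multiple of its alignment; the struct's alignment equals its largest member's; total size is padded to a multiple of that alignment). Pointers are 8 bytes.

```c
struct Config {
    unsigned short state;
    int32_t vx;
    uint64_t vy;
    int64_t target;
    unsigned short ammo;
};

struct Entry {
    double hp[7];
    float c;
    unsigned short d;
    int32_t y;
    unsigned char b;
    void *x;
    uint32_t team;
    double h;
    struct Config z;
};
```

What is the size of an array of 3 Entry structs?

Config: state at 0 (size 2, align 2) → ends 2; pad 2 to align 4 for vx; vx at 4 (size 4, align 4) → ends 8; vy at 8 (size 8, align 8) → ends 16; target at 16 (size 8, align 8) → ends 24; ammo at 24 (size 2, align 2) → ends 26; tail pad 6 to reach multiple of 8; total 32 bytes, alignment 8
hp at 0 (size 56, align 8) → ends 56
c at 56 (size 4, align 4) → ends 60
d at 60 (size 2, align 2) → ends 62
pad 2 to align 4 for y
y at 64 (size 4, align 4) → ends 68
b at 68 (size 1, align 1) → ends 69
pad 3 to align 8 for x
x at 72 (size 8, align 8) → ends 80
team at 80 (size 4, align 4) → ends 84
pad 4 to align 8 for h
h at 88 (size 8, align 8) → ends 96
z at 96 (size 32, align 8) → ends 128
total 128 bytes, alignment 8
array of 3: 3 × 128 = 384

384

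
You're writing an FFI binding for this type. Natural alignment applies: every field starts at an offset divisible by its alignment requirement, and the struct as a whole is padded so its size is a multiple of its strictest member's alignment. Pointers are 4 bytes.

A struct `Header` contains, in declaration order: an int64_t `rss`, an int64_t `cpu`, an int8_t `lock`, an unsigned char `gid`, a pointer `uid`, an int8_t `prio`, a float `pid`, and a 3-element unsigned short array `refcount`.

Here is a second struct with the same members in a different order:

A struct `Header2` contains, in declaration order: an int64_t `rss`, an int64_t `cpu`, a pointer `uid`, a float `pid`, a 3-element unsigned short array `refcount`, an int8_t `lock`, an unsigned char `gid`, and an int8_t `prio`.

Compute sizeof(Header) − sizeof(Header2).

@0: rss [8B, align 8] → 8
@8: cpu [8B, align 8] → 16
@16: lock [1B, align 1] → 17
@17: gid [1B, align 1] → 18
+2 pad (align 4)
@20: uid [4B, align 4] → 24
@24: prio [1B, align 1] → 25
+3 pad (align 4)
@28: pid [4B, align 4] → 32
@32: refcount [6B, align 2] → 38
+2 tail pad (align 8)
size 40, align 8
— Header2 —
@0: rss [8B, align 8] → 8
@8: cpu [8B, align 8] → 16
@16: uid [4B, align 4] → 20
@20: pid [4B, align 4] → 24
@24: refcount [6B, align 2] → 30
@30: lock [1B, align 1] → 31
@31: gid [1B, align 1] → 32
@32: prio [1B, align 1] → 33
+7 tail pad (align 8)
size 40, align 8
40 − 40 = 0

0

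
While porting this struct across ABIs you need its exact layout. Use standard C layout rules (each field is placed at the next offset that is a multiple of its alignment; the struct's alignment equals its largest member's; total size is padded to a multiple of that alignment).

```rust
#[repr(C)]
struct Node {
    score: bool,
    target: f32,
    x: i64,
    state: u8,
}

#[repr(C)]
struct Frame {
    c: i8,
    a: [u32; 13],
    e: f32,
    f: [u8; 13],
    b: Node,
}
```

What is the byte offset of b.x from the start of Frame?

Node: 0..1  score  (1B, 1-aligned); 1..4  -- padding (3B); 4..8  target  (4B, 4-aligned); 8..16  x  (8B, 8-aligned); 16..17  state  (1B, 1-aligned); 17..24  -- tail padding (7B); sizeof = 24, alignof = 8
0..1  c  (1B, 1-aligned)
1..4  -- padding (3B)
4..56  a  (52B, 4-aligned)
56..60  e  (4B, 4-aligned)
60..73  f  (13B, 1-aligned)
73..80  -- padding (7B)
80..104  b  (24B, 8-aligned)
within Node: x at 8
80 + 8 = 88

88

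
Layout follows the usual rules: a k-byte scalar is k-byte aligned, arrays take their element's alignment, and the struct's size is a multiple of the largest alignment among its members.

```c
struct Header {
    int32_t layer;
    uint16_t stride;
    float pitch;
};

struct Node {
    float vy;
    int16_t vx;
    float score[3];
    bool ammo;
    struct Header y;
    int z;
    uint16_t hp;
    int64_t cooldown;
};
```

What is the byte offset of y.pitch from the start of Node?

32

Header: 0..4  layer  (4B, 4-aligned); 4..6  stride  (2B, 2-aligned); 6..8  -- padding (2B); 8..12  pitch  (4B, 4-aligned); sizeof = 12, alignof = 4
0..4  vy  (4B, 4-aligned)
4..6  vx  (2B, 2-aligned)
6..8  -- padding (2B)
8..20  score  (12B, 4-aligned)
20..21  ammo  (1B, 1-aligned)
21..24  -- padding (3B)
24..36  y  (12B, 4-aligned)
within Header: pitch at 8
24 + 8 = 32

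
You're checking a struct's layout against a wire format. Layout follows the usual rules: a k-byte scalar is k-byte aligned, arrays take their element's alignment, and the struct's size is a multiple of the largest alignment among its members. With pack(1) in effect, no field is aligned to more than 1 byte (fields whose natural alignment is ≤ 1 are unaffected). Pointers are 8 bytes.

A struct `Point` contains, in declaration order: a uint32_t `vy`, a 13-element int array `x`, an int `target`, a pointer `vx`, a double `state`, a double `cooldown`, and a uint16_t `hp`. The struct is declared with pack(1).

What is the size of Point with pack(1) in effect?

86

0..4  vy  (4B, 1-aligned)
4..56  x  (52B, 1-aligned)
56..60  target  (4B, 1-aligned)
60..68  vx  (8B, 1-aligned)
68..76  state  (8B, 1-aligned)
76..84  cooldown  (8B, 1-aligned)
84..86  hp  (2B, 1-aligned)
sizeof = 86, alignof = 1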